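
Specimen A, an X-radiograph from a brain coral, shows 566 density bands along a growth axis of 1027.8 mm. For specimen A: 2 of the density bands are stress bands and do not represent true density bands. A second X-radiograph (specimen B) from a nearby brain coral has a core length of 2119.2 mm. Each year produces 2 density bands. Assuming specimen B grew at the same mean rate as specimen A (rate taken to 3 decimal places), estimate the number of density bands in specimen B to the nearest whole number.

Specimen A: adjusted count: 566 − 2 = 564 density bands.
Specimen A: 564 density bands at 2 per year is 564 / 2 = 282 years.
A: Mean rate = 1027.8 mm / 282 years ≈ 3.645 mm/year.
For B, 2119.2 / 3.645 = 581.40 years; at 2 density bands per year that is 581.40 × 2 ≈ 1163 density bands.

1163 density bands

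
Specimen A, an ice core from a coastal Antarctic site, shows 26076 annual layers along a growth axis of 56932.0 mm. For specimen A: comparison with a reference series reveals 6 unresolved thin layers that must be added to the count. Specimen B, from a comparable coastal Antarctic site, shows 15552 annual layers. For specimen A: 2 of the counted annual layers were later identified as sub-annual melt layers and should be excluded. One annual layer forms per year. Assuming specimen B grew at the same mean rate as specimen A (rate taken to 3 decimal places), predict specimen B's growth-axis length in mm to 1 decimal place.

Specimen A: true annual layer count = 26076 − 2 + 6 = 26080.
A: Mean rate = 56932.0 mm / 26080 years ≈ 2.183 mm/yr.
Length of B = 2.183 × 15552 = 33950.0 mm.

33950.0 mm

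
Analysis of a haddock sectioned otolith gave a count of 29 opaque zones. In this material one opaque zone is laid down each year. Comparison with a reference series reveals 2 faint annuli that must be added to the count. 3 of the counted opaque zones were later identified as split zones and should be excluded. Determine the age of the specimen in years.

After corrections the count is 29 − 3 + 2 = 28 opaque zones.
With a one-to-one opaque zone periodicity this is 28 years.

28 years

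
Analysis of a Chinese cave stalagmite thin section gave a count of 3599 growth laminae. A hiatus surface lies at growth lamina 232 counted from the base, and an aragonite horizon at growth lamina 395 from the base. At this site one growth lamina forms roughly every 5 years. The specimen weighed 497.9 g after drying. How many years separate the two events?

Separation: 395 − 232 = 163 growth laminae.
163 growth laminae at 5 years each span 163 × 5 = 815 years.

815 yr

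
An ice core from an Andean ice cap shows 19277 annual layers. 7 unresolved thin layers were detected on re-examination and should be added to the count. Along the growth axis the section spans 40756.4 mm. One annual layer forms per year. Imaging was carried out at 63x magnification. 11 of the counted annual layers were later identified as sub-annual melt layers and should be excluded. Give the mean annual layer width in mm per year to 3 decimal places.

Adjusted count: 19277 − 11 + 7 = 19273 annual layers.
40756.4 mm over 19273 years gives 40756.4 / 19273 ≈ 2.115 mm per year.

2.115 mm per year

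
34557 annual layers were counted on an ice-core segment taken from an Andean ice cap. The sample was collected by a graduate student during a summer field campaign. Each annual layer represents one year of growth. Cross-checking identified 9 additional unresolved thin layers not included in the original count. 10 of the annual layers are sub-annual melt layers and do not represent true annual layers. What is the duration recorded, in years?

34556 years

True annual layer count = 34557 − 10 + 9 = 34556.
One annual layer per year makes the duration 34556 years.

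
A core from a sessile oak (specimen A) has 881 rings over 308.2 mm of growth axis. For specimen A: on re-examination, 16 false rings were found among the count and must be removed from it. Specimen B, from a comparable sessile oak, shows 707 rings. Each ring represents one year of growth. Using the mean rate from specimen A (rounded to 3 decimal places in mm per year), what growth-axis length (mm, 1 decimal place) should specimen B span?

251.7 mm

Specimen A: correcting the raw count gives 881 − 16 = 865 true rings.
A: Extension rate ≈ 308.2 / 865 = 0.356 mm/year.
B's length ≈ 0.356 × 707 = 251.7 mm.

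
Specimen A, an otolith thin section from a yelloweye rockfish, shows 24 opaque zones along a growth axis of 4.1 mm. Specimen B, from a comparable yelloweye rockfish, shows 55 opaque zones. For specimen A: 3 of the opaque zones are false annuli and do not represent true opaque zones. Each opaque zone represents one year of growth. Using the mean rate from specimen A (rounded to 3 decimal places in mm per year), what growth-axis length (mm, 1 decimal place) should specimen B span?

10.7 mm

Specimen A: adjusted count: 24 − 3 = 21 opaque zones.
A: 4.1 mm over 21 years gives 4.1 / 21 ≈ 0.195 mm/year.
For B, 0.195 mm/year × 55 years = 10.7 mm.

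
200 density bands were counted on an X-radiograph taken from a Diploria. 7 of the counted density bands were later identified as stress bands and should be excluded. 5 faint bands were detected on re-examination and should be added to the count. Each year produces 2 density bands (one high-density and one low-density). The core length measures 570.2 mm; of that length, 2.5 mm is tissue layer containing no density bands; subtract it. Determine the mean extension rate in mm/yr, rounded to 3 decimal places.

Correcting the raw count gives 200 − 7 + 5 = 198 true density bands.
With 2 density bands per year, 198 / 2 = 99 years.
Net length = 570.2 − 2.5 = 567.7 mm.
Mean rate = 567.7 mm / 99 years ≈ 5.734 mm/yr.

5.734 mm/yr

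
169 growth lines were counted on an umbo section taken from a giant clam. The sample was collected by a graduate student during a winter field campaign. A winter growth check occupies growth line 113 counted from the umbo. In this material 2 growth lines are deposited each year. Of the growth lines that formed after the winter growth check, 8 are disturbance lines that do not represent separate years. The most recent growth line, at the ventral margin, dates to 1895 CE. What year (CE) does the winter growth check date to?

The winter growth check sits at growth line 113 from the umbo, so 169 − 113 = 56 growth lines formed after it.
Excluding 8 false growth lines: 56 − 8 = 48.
Dividing by 2 growth lines per year: 48 / 2 = 24 years.
Counting back 24 years from 1895 CE places the winter growth check in 1895 − 24 = 1871 CE.

1871 CE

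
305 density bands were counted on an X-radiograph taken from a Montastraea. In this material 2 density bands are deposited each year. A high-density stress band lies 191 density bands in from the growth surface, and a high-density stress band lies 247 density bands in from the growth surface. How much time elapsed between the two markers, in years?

28 years

247 − 191 = 56 density bands lie between the two events.
Dividing by 2 density bands per year: 56 / 2 = 28 years.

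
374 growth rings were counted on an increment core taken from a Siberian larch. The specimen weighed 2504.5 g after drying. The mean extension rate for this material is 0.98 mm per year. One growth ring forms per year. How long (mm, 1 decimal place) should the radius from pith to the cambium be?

366.5 mm

The record spans 374 years at 0.98 mm per year.
Predicted length = 0.98 mm/year × 374 years = 366.5 mm.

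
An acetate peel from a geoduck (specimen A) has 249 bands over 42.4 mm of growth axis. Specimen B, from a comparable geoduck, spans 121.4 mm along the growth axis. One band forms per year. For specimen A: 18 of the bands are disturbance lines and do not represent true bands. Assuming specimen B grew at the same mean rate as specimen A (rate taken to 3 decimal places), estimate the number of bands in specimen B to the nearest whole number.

660 bands

Specimen A: adjusted count: 249 − 18 = 231 bands.
A: Mean rate = 42.4 mm / 231 years ≈ 0.184 mm per year.
For B, 121.4 / 0.184 = 659.78 years ≈ 660 bands.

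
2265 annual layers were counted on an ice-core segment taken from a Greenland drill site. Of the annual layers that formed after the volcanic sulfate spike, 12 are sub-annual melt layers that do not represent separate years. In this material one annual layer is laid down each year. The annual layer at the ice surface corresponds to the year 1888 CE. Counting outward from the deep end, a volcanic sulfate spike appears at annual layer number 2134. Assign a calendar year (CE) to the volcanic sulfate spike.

1769 CE

2265 − 2134 = 131 annual layers lie beyond the volcanic sulfate spike toward the ice surface.
Removing the 12 false annual layers leaves 131 − 12 = 119 true annual layers beyond the volcanic sulfate spike.
1888 − 119 = 1769 CE.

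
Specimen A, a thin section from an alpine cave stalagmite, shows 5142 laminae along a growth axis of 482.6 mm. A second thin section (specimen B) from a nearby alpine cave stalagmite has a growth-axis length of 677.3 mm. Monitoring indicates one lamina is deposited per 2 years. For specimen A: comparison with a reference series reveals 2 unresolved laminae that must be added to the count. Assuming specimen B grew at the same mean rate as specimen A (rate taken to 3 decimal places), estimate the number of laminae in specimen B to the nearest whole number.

7205 laminae

Specimen A: adjusted count: 5142 + 2 = 5144 laminae.
Specimen A: 5144 laminae at 2 years each span 5144 × 2 = 10288 years.
A: 482.6 mm over 10288 years gives 482.6 / 10288 ≈ 0.047 mm/yr.
For B, 677.3 / 0.047 = 14410.64 years; at 2 years per lamina that is 14410.64 / 2 ≈ 7205 laminae.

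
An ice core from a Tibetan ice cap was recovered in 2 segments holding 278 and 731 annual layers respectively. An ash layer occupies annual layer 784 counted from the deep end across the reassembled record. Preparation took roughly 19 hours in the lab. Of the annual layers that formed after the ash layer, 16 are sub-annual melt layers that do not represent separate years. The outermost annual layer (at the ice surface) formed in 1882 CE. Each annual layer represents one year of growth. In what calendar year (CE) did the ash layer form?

1673 CE

Total annual layers = 278 + 731 = 1009.
The ash layer sits at annual layer 784 from the deep end, so 1009 − 784 = 225 annual layers formed after it.
Excluding 16 false annual layers: 225 − 16 = 209.
Counting back 209 years from 1882 CE places the ash layer in 1882 − 209 = 1673 CE.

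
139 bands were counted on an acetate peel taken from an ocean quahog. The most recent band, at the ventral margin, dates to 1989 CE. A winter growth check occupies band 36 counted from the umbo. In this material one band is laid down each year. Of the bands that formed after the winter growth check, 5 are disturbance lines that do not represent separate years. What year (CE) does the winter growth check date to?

139 − 36 = 103 bands lie beyond the winter growth check toward the ventral margin.
103 − 5 false = 98 true bands after the winter growth check.
1989 − 98 = 1891 CE.

1891 CE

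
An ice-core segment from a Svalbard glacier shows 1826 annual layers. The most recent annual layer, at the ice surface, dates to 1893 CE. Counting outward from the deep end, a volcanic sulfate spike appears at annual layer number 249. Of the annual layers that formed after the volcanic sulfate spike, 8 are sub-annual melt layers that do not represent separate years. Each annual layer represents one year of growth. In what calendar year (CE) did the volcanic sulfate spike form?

324 CE

1826 − 249 = 1577 annual layers lie beyond the volcanic sulfate spike toward the ice surface.
Removing the 8 false annual layers leaves 1577 − 8 = 1569 true annual layers beyond the volcanic sulfate spike.
1893 − 1569 = 324 CE.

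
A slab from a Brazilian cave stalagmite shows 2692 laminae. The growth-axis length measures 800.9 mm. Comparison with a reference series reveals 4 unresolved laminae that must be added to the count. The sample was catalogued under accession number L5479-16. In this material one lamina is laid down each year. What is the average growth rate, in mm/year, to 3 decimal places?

Correcting the raw count gives 2692 + 4 = 2696 true laminae.
Extension rate ≈ 800.9 / 2696 = 0.297 mm/year.

0.297 mm/year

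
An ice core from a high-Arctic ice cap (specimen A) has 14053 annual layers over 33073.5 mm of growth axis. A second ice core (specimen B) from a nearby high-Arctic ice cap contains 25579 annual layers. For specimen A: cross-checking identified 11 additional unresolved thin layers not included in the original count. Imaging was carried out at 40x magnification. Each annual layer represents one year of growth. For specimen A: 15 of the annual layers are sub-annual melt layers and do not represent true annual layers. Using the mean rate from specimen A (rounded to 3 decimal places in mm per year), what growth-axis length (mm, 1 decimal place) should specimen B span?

60213.0 mm

Specimen A: true annual layer count = 14053 − 15 + 11 = 14049.
A: Extension rate ≈ 33073.5 / 14049 = 2.354 mm/year.
B's length ≈ 2.354 × 25579 = 60213.0 mm.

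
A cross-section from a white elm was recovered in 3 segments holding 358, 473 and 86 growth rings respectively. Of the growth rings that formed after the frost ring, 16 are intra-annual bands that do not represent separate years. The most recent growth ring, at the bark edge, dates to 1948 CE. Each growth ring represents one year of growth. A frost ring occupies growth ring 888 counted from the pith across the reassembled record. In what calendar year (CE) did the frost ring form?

Total growth rings = 358 + 473 + 86 = 917.
The frost ring sits at growth ring 888 from the pith, so 917 − 888 = 29 growth rings formed after it.
Excluding 16 false growth rings: 29 − 16 = 13.
1948 − 13 = 1935 CE.

1935 CE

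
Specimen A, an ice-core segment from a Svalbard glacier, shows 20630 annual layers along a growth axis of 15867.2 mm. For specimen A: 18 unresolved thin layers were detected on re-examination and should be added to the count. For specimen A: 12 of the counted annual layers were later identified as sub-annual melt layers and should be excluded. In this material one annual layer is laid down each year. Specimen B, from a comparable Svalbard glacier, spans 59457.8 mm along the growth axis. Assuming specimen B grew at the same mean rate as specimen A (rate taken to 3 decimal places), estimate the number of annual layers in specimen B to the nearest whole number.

77318 annual layers

Specimen A: correcting the raw count gives 20630 − 12 + 18 = 20636 true annual layers.
A: Extension rate ≈ 15867.2 / 20636 = 0.769 mm per year.
Specimen B: 59457.8 mm / 0.769 mm per year = 77318.34 years ≈ 77318 annual layers.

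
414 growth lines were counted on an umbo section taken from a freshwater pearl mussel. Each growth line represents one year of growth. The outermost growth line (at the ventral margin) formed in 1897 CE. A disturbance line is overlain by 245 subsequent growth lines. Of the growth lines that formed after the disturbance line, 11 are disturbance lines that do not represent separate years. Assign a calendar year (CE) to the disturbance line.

245 growth lines post-date the disturbance line.
Excluding 11 false growth lines: 245 − 11 = 234.
Counting back 234 years from 1897 CE places the disturbance line in 1897 − 234 = 1663 CE.

1663 CE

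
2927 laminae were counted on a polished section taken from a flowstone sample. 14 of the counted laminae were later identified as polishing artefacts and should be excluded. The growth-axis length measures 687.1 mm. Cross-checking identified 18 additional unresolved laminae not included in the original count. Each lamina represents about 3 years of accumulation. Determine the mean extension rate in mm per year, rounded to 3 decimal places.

Correcting the raw count gives 2927 − 14 + 18 = 2931 true laminae.
2931 laminae at 3 years each span 2931 × 3 = 8793 years.
Extension rate ≈ 687.1 / 8793 = 0.078 mm per year.

0.078 mm per year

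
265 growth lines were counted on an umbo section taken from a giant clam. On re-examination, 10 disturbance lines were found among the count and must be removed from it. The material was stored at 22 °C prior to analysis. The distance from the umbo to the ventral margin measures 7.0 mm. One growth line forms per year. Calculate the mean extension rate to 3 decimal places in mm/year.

Correcting the raw count gives 265 − 10 = 255 true growth lines.
Extension rate ≈ 7.0 / 255 = 0.027 mm/year.

0.027 mm/year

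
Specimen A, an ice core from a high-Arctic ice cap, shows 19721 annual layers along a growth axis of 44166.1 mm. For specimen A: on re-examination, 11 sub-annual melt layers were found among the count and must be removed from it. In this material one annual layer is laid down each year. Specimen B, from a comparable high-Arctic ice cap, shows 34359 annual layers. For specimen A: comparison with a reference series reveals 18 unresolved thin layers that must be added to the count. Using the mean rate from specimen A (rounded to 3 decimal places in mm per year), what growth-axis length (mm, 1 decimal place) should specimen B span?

Specimen A: correcting the raw count gives 19721 − 11 + 18 = 19728 true annual layers.
A: 44166.1 mm over 19728 years gives 44166.1 / 19728 ≈ 2.239 mm per year.
For B, 2.239 mm/year × 34359 years = 76929.8 mm.

76929.8 mm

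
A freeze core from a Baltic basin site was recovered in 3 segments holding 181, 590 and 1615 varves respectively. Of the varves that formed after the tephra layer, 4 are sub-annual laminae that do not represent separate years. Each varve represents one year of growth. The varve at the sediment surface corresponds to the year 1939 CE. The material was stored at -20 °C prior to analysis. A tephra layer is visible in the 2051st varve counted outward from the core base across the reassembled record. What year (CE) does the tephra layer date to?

1608 CE

Total varves = 181 + 590 + 1615 = 2386.
Between varve 2051 and the sediment surface there are 2386 − 2051 = 335 varves.
Removing the 4 false varves leaves 335 − 4 = 331 true varves beyond the tephra layer.
The varve at the sediment surface is 1939 CE, so the tephra layer dates to 1939 − 331 = 1608 CE.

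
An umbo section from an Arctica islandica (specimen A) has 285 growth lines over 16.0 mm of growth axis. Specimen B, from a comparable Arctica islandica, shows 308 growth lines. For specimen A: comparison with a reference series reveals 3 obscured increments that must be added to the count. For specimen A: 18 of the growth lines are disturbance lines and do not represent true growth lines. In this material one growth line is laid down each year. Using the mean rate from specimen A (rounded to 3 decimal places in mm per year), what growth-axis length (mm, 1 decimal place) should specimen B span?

Specimen A: after corrections the count is 285 − 18 + 3 = 270 growth lines.
A: 16.0 mm over 270 years gives 16.0 / 270 ≈ 0.059 mm/year.
Length of B = 0.059 × 308 = 18.2 mm.

18.2 mm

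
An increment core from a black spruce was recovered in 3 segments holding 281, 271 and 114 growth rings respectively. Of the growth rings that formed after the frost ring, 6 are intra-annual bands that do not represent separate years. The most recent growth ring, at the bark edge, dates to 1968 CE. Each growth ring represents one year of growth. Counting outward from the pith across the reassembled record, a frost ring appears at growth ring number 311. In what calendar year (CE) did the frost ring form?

Total growth rings = 281 + 271 + 114 = 666.
Between growth ring 311 and the bark edge there are 666 − 311 = 355 growth rings.
Excluding 6 false growth rings: 355 − 6 = 349.
Counting back 349 years from 1968 CE places the frost ring in 1968 − 349 = 1619 CE.

1619 CE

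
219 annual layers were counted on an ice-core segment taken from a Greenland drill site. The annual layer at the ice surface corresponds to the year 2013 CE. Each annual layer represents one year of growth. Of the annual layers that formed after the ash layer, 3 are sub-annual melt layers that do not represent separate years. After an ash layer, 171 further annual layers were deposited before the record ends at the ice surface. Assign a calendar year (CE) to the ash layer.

171 annual layers post-date the ash layer.
Excluding 3 false annual layers: 171 − 3 = 168.
2013 − 168 = 1845 CE.

1845 CE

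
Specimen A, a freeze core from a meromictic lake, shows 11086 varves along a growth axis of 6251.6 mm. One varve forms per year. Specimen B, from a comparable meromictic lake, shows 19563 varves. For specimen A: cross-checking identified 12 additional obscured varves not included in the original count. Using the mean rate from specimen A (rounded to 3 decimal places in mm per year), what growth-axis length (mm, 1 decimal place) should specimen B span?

Specimen A: correcting the raw count gives 11086 + 12 = 11098 true varves.
A: 6251.6 mm over 11098 years gives 6251.6 / 11098 ≈ 0.563 mm/year.
Length of B = 0.563 × 19563 = 11014.0 mm.

11014.0 mm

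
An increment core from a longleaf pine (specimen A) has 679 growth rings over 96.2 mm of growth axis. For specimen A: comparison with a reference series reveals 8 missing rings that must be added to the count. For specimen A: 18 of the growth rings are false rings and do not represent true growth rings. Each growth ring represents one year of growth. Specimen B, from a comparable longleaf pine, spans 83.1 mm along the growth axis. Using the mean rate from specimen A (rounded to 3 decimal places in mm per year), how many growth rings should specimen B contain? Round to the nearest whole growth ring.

Specimen A: after corrections the count is 679 − 18 + 8 = 669 growth rings.
A: 96.2 mm over 669 years gives 96.2 / 669 ≈ 0.144 mm/yr.
For B, 83.1 / 0.144 = 577.08 years ≈ 577 growth rings.

577 growth rings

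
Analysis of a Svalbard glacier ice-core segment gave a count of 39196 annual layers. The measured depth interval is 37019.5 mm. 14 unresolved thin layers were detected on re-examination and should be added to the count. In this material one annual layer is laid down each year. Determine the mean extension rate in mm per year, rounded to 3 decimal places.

True annual layer count = 39196 + 14 = 39210.
37019.5 mm over 39210 years gives 37019.5 / 39210 ≈ 0.944 mm per year.

0.944 mm per year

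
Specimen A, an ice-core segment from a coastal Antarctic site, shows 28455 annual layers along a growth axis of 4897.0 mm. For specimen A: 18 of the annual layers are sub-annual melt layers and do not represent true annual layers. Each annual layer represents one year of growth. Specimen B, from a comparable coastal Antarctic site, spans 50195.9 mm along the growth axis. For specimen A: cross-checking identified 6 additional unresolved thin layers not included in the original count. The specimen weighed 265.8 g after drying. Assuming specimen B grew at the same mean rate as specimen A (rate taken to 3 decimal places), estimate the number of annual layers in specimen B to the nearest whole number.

291837 annual layers

Specimen A: after corrections the count is 28455 − 18 + 6 = 28443 annual layers.
A: Mean rate = 4897.0 mm / 28443 years ≈ 0.172 mm per year.
Specimen B: 50195.9 mm / 0.172 mm per year = 291836.63 years ≈ 291837 annual layers.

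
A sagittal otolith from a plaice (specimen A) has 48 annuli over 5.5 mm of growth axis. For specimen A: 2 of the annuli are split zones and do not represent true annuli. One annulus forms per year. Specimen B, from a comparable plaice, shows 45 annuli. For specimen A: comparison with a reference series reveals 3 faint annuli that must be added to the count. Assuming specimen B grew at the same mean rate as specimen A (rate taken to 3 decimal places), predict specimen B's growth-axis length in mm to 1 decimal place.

5.0 mm

Specimen A: after corrections the count is 48 − 2 + 3 = 49 annuli.
A: 5.5 mm over 49 years gives 5.5 / 49 ≈ 0.112 mm per year.
Length of B = 0.112 × 45 = 5.0 mm.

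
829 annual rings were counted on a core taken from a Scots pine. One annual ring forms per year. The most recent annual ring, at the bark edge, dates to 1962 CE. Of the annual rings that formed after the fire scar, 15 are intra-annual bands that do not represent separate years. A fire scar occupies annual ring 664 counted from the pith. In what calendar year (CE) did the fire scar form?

The fire scar sits at annual ring 664 from the pith, so 829 − 664 = 165 annual rings formed after it.
Excluding 15 false annual rings: 165 − 15 = 150.
1962 − 150 = 1812 CE.

1812 CE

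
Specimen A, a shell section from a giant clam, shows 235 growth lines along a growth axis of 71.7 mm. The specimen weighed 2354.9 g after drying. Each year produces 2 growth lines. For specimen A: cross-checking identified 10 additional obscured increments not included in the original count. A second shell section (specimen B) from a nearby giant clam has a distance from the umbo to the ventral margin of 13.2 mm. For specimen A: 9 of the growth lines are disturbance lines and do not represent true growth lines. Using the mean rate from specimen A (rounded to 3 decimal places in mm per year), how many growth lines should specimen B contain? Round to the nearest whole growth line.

Specimen A: after corrections the count is 235 − 9 + 10 = 236 growth lines.
Specimen A: with 2 growth lines per year, 236 / 2 = 118 years.
A: Mean rate = 71.7 mm / 118 years ≈ 0.608 mm/yr.
For B, 13.2 / 0.608 = 21.71 years; at 2 growth lines per year that is 21.71 × 2 ≈ 43 growth lines.

43 growth lines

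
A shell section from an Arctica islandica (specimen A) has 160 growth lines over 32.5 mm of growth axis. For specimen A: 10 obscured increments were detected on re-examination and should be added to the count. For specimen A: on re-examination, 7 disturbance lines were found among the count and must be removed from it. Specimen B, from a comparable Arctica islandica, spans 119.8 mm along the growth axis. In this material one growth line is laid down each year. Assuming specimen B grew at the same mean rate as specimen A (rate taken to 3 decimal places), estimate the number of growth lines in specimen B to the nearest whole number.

Specimen A: correcting the raw count gives 160 − 7 + 10 = 163 true growth lines.
A: Mean rate = 32.5 mm / 163 years ≈ 0.199 mm per year.
B spans 119.8 / 0.199 = 602.01 years ≈ 602 growth lines.

602 growth lines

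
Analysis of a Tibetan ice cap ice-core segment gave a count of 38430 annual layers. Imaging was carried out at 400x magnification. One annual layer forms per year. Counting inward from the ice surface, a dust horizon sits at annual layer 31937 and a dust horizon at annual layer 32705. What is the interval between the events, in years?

The two markers are separated by 32705 − 31937 = 768 annual layers.
One annual layer per year makes the interval 768 years.

768 years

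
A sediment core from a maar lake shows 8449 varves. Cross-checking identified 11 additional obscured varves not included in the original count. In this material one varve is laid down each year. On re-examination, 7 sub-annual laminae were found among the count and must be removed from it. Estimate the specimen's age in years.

8453 years

True varve count = 8449 − 7 + 11 = 8453.
One varve per year makes the duration 8453 years.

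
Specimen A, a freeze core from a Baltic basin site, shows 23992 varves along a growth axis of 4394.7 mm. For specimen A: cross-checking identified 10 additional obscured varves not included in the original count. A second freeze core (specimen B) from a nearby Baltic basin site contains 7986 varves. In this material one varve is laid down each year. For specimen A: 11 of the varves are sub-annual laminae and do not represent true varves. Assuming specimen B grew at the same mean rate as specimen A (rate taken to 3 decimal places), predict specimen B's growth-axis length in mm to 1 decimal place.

Specimen A: correcting the raw count gives 23992 − 11 + 10 = 23991 true varves.
A: Extension rate ≈ 4394.7 / 23991 = 0.183 mm/year.
For B, 0.183 mm/year × 7986 years = 1461.4 mm.

1461.4 mm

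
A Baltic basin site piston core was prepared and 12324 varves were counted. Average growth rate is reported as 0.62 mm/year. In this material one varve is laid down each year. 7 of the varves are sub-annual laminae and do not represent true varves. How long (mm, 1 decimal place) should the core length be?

7636.5 mm

After corrections the count is 12324 − 7 = 12317 varves.
12317 years at 0.62 mm/year gives 0.62 × 12317 = 7636.5 mm.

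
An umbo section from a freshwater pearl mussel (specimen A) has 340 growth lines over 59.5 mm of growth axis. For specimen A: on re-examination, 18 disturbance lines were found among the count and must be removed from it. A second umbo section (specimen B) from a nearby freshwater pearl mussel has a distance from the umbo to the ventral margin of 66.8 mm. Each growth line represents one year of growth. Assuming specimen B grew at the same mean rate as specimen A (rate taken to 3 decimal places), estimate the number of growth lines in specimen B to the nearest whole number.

Specimen A: true growth line count = 340 − 18 = 322.
A: 59.5 mm over 322 years gives 59.5 / 322 ≈ 0.185 mm per year.
For B, 66.8 / 0.185 = 361.08 years ≈ 361 growth lines.

361 growth lines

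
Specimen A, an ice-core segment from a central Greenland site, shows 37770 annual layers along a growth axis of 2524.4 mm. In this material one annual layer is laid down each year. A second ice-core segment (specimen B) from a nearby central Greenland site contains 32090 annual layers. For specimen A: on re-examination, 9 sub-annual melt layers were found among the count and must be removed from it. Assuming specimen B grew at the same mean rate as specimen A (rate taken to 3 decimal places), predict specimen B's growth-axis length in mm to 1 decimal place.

Specimen A: after corrections the count is 37770 − 9 = 37761 annual layers.
A: Mean rate = 2524.4 mm / 37761 years ≈ 0.067 mm/year.
B's length ≈ 0.067 × 32090 = 2150.0 mm.

2150.0 mm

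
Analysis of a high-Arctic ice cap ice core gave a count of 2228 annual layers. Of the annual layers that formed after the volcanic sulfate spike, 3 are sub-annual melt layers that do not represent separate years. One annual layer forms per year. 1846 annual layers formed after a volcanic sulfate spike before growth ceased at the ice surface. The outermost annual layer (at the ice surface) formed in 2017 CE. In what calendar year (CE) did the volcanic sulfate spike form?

There are 1846 annual layers younger than the volcanic sulfate spike.
1846 − 3 false = 1843 true annual layers after the volcanic sulfate spike.
The annual layer at the ice surface is 2017 CE, so the volcanic sulfate spike dates to 2017 − 1843 = 174 CE.

174 CE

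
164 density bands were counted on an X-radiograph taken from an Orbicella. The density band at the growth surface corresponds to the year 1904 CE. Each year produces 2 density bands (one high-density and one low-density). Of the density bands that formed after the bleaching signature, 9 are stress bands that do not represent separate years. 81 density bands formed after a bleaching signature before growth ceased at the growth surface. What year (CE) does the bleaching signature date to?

81 density bands post-date the bleaching signature.
Excluding 9 false density bands: 81 − 9 = 72.
Dividing by 2 density bands per year: 72 / 2 = 36 years.
The density band at the growth surface is 1904 CE, so the bleaching signature dates to 1904 − 36 = 1868 CE.

1868 CE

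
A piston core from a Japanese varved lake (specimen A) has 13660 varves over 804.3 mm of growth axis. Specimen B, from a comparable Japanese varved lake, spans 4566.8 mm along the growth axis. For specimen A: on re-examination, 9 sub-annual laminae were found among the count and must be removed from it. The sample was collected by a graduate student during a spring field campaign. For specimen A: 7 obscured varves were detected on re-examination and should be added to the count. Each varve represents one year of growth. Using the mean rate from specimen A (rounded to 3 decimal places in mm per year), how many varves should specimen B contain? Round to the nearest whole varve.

Specimen A: adjusted count: 13660 − 9 + 7 = 13658 varves.
A: Extension rate ≈ 804.3 / 13658 = 0.059 mm/yr.
For B, 4566.8 / 0.059 = 77403.39 years ≈ 77403 varves.

77403 varves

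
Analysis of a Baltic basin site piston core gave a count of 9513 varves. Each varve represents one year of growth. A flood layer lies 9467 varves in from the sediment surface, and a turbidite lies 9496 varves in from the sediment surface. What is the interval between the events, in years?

9496 − 9467 = 29 varves lie between the two events.
One varve per year makes the interval 29 years.

29 years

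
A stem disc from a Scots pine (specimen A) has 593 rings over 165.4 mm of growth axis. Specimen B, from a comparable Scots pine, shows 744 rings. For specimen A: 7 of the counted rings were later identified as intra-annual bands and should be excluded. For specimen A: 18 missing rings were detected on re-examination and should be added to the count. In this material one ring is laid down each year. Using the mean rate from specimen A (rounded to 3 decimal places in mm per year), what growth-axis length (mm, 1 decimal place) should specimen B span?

203.9 mm

Specimen A: after corrections the count is 593 − 7 + 18 = 604 rings.
A: 165.4 mm over 604 years gives 165.4 / 604 ≈ 0.274 mm/yr.
For B, 0.274 mm/year × 744 years = 203.9 mm.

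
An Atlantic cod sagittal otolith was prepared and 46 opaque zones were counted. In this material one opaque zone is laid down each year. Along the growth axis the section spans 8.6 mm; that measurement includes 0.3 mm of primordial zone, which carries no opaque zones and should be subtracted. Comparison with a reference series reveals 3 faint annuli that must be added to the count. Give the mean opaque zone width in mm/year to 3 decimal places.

After corrections the count is 46 + 3 = 49 opaque zones.
Net length = 8.6 − 0.3 = 8.3 mm.
Mean rate = 8.3 mm / 49 years ≈ 0.169 mm/year.

0.169 mm/year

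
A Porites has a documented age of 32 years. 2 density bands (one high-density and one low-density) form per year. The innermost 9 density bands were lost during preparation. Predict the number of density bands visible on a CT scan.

55 density bands

32 years at 2 density bands per year gives 32 × 2 = 64 density bands.
Less the 9 uncaptured density bands: 64 − 9 = 55.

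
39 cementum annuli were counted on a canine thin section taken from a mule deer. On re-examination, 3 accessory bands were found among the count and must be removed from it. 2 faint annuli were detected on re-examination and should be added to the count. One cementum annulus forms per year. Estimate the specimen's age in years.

After corrections the count is 39 − 3 + 2 = 38 cementum annuli.
With a one-to-one cementum annulus periodicity this is 38 years.

38 years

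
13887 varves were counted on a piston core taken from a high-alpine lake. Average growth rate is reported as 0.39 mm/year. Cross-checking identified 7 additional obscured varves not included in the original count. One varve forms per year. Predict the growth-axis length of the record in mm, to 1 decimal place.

5418.7 mm

Correcting the raw count gives 13887 + 7 = 13894 true varves.
Length ≈ 0.39 × 13894 = 5418.7 mm.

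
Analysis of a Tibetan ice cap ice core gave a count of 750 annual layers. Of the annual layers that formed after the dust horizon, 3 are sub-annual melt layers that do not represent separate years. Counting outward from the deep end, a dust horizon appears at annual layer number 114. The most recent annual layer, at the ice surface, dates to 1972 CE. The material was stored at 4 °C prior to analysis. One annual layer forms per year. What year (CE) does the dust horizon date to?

1339 CE

Between annual layer 114 and the ice surface there are 750 − 114 = 636 annual layers.
Removing the 3 false annual layers leaves 636 − 3 = 633 true annual layers beyond the dust horizon.
1972 − 633 = 1339 CE.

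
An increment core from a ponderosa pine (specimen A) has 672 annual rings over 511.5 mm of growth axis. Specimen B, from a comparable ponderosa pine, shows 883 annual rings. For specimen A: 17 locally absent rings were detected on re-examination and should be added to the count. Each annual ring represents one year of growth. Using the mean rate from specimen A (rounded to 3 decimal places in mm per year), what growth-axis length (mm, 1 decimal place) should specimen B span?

Specimen A: true annual ring count = 672 + 17 = 689.
A: 511.5 mm over 689 years gives 511.5 / 689 ≈ 0.742 mm/year.
B's length ≈ 0.742 × 883 = 655.2 mm.

655.2 mm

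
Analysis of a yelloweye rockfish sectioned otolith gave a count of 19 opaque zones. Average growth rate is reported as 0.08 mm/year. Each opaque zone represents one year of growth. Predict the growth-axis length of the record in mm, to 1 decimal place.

1.5 mm

19 years of growth are recorded.
19 years at 0.08 mm/year gives 0.08 × 19 = 1.5 mm.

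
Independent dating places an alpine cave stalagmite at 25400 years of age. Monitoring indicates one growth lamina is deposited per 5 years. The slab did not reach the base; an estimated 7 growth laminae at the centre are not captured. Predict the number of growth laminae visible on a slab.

One growth lamina every 5 years means 25400 / 5 = 5080 growth laminae.
Subtracting the 7 growth laminae not captured gives 5080 − 7 = 5073 growth laminae in the record.

5073 growth laminae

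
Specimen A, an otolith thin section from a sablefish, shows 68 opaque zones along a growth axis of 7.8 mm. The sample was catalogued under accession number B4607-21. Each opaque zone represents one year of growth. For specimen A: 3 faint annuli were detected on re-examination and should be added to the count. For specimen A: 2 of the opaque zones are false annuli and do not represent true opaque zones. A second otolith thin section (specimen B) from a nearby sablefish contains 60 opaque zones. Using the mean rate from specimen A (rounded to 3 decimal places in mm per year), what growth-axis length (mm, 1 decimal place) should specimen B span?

6.8 mm

Specimen A: adjusted count: 68 − 2 + 3 = 69 opaque zones.
A: 7.8 mm over 69 years gives 7.8 / 69 ≈ 0.113 mm per year.
For B, 0.113 mm/year × 60 years = 6.8 mm.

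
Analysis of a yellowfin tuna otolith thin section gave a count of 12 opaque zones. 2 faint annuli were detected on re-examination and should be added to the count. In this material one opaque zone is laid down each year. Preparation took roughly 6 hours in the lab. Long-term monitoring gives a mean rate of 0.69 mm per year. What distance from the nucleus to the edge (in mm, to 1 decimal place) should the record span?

True opaque zone count = 12 + 2 = 14.
14 years at 0.69 mm/year gives 0.69 × 14 = 9.7 mm.

9.7 mm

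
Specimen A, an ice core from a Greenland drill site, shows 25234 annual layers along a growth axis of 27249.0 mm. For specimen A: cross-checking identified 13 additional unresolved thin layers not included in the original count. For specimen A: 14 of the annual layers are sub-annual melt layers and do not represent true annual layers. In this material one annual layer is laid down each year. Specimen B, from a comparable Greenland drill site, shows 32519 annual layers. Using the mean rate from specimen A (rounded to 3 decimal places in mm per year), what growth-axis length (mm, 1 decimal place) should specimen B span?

35120.5 mm

Specimen A: true annual layer count = 25234 − 14 + 13 = 25233.
A: Extension rate ≈ 27249.0 / 25233 = 1.080 mm per year.
Length of B = 1.080 × 32519 = 35120.5 mm.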